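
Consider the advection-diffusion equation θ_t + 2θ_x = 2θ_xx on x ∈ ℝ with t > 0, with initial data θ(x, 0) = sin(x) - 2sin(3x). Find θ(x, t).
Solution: Moving frame: η = x - 2t, σ = t, θ = u(η,σ), so θ_t = u_σ - 2u_η and θ_xx = u_ηη.
Hence θ_t + 2θ_x = u_σ and the PDE becomes the heat equation u_σ = 2u_ηη on η ∈ ℝ.
Initial data: u(η,0) = θ(η,0) = sin(η) - 2sin(3η). Each mode sin(nη) decays as exp(-2n²σ) on ℝ, so u(η,σ) = Σ c_n exp(-2n²σ) sin(nη) with c_1=1, c_3=-2: u(η,σ) = exp(-2σ)sin(η) - 2exp(-18σ)sin(3η).
Substituting back: θ(x,t) = u(x - 2t, t).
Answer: θ(x, t) = -exp(-2t)sin(2t - x) + 2exp(-18t)sin(6t - 3x)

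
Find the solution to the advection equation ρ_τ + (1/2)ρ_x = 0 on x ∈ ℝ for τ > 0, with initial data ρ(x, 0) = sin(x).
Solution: By method of characteristics (waves move right with speed 1/2):
Along characteristics x - (1/2)τ = const, ρ is constant, so ρ(x,τ) = f(x - (1/2)τ) with f = ρ(·, 0).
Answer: ρ(x, τ) = sin(x - τ/2)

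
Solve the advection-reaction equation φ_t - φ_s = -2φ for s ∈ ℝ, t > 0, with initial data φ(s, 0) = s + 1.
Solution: Substitute φ = exp(-2t)u, i.e. u = exp(2t)φ.
By the product rule, φ_t = exp(-2t)(u_t - 2u), φ_s = exp(-2t)u_s.
Substituting into the PDE and dividing by exp(-2t): u_t - 2u - u_s = -2u.
The lower-order terms cancel, leaving the standard advection equation u_t - u_s = 0.
Initial data for u: u(s,0) = φ(s,0) = s + 1.
Solve for u:
  By method of characteristics (waves move left with speed 1):
  Along characteristics s + t = const, u is constant, so u(s,t) = f(s + t) with f = u(·, 0).
Hence u(s,t) = s + t + 1.
Transform back: φ(s,t) = exp(-2t)u(s,t).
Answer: φ(s, t) = sexp(-2t) + texp(-2t) + exp(-2t)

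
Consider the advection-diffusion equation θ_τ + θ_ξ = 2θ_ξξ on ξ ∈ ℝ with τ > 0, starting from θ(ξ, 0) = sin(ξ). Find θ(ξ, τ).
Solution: Moving frame: η = ξ - τ, σ = τ, θ = u(η,σ), so θ_τ = u_σ - u_η and θ_ξξ = u_ηη.
Hence θ_τ + θ_ξ = u_σ and the PDE becomes the heat equation u_σ = 2u_ηη on η ∈ ℝ.
Initial data: u(η,0) = θ(η,0) = sin(η). Each mode sin(nη) decays as exp(-2n²σ) on ℝ, so u(η,σ) = Σ c_n exp(-2n²σ) sin(nη) with c_1=1: u(η,σ) = exp(-2σ)sin(η).
Substituting back: θ(ξ,τ) = u(ξ - τ, τ).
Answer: θ(ξ, τ) = exp(-2τ)sin(ξ - τ)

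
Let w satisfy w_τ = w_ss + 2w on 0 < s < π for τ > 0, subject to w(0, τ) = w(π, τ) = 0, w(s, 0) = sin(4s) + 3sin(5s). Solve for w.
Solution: Substitute w = exp(2τ)u, i.e. u = exp(-2τ)w.
By the product rule, w_τ = exp(2τ)(u_τ + 2u), w_ss = exp(2τ)u_ss.
Substituting into the PDE and dividing by exp(2τ): u_τ + 2u = u_ss + 2u.
The lower-order terms cancel, leaving the standard heat equation u_τ = u_ss.
Initial data for u: u(s,0) = w(s,0) = sin(4s) + 3sin(5s). The boundary conditions carry over: u(0,τ) = u(π,τ) = 0.
Solve for u:
  Using separation of variables u = X(s)T(τ):
  Eigenfunctions: sin(ns), n = 1, 2, 3, ...
  General solution: u(s, τ) = Σ c_n sin(ns) exp(-n² τ)
  Matching u(s,0) = sin(4s) + 3sin(5s) term by term: c_4=1, c_5=3.
Hence u(s,τ) = exp(-16τ)sin(4s) + 3exp(-25τ)sin(5s).
Transform back: w(s,τ) = exp(2τ)u(s,τ).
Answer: w(s, τ) = exp(-14τ)sin(4s) + 3exp(-23τ)sin(5s)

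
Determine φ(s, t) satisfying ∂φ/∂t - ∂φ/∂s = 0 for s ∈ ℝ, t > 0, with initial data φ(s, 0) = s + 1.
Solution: By characteristics (ds/dt = -1), φ(s,t) = f(s + t) with f = φ(·, 0).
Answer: φ(s, t) = s + t + 1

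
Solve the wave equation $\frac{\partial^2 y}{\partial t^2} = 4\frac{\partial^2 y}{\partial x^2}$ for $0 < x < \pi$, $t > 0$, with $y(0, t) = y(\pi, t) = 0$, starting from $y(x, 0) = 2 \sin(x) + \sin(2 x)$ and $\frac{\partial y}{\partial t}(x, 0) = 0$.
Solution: Separating variables: $y = \sum [A_n \cos(\omega_n t) + B_n \sin(\omega_n t)] \sin(nx)$, $\omega_n = 2n$. From ICs: $A_1=2, A_2=1$.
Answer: $y(x, t) = 2 \sin(x) \cos(2 t) + \sin(2 x) \cos(4 t)$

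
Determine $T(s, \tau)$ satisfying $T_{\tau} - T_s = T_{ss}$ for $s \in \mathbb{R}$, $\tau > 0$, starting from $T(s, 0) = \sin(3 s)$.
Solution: Moving frame: $\eta = s + \tau$, $\sigma = \tau$, $T = u(\eta,\sigma)$, so $T_{\tau} = u_{\sigma} + u_{\eta}$ and $T_{ss} = u_{\eta\eta}$.
Hence $T_{\tau} - T_s = u_{\sigma}$ and the PDE becomes the heat equation $u_{\sigma} = u_{\eta\eta}$ on $\eta \in \mathbb{R}$.
Initial data: $u(\eta,0) = T(\eta,0) = \sin(3 \eta)$. Each mode $\sin(n\eta)$ decays as $e^{-n^2\sigma}$ on $\mathbb{R}$, so $u(\eta,\sigma) = \sum c_n e^{-n^2\sigma} \sin(n\eta)$ with $c_3=1$: $u(\eta,\sigma) = e^{-9 \sigma} \sin(3 \eta)$.
Substituting back: $T(s,\tau) = u(s + \tau, \tau)$.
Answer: $T(s, \tau) = e^{-9 \tau} \sin(3 \tau + 3 s)$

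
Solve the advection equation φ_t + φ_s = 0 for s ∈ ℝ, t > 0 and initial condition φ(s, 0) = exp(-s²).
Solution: By method of characteristics (waves move right with speed 1):
Along characteristics s - t = const, φ is constant, so φ(s,t) = f(s - t) with f = φ(·, 0).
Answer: φ(s, t) = exp(-(s - t)²)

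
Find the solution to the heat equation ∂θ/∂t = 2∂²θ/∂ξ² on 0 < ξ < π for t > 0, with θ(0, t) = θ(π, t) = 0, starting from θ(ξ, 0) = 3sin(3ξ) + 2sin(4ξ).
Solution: Separating variables: θ = Σ c_n exp(-2n²t) sin(nξ). From θ(ξ,0) = 3sin(3ξ) + 2sin(4ξ): c_3=3, c_4=2.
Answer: θ(ξ, t) = 3exp(-18t)sin(3ξ) + 2exp(-32t)sin(4ξ)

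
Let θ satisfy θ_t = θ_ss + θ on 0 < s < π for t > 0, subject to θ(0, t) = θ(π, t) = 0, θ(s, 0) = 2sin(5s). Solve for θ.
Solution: Substitute θ = exp(t)u, i.e. u = exp(-t)θ.
By the product rule, θ_t = exp(t)(u_t + u), θ_ss = exp(t)u_ss.
Substituting into the PDE and dividing by exp(t): u_t + u = u_ss + u.
The lower-order terms cancel, leaving the standard heat equation u_t = u_ss.
Initial data for u: u(s,0) = θ(s,0) = 2sin(5s). The boundary conditions carry over: u(0,t) = u(π,t) = 0.
Solve for u:
  Using separation of variables u = X(s)G(t):
  Eigenfunctions: sin(ns), n = 1, 2, 3, ...
  General solution: u(s, t) = Σ c_n sin(ns) exp(-n² t)
  Matching u(s,0) = 2sin(5s) term by term: c_5=2.
Hence u(s,t) = 2exp(-25t)sin(5s).
Transform back: θ(s,t) = exp(t)u(s,t).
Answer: θ(s, t) = 2exp(-24t)sin(5s)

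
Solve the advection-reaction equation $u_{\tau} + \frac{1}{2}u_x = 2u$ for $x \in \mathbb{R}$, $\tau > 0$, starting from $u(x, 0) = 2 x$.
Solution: Substitute $u = e^{2\tau}w$, i.e. $w = e^{-2\tau}u$.
By the product rule, $u_{\tau} = e^{2\tau}(w_{\tau} + 2w)$, $u_x = e^{2\tau}w_x$.
Substituting into the PDE and dividing by $e^{2\tau}$: $w_{\tau} + 2w + \frac{1}{2}w_x = 2w$.
The lower-order terms cancel, leaving the standard advection equation $w_{\tau} + \frac{1}{2}w_x = 0$.
Initial data for $w$: $w(x,0) = u(x,0) = 2 x$.
Solve for $w$:
  By method of characteristics (waves move right with speed 1/2):
  Along characteristics $x - \frac{1}{2}\tau =$ const, $w$ is constant, so $w(x,\tau) = f(x - \frac{1}{2}\tau)$ with $f = w( \cdot , 0)$.
Hence $w(x,\tau) = 2 x - \tau$.
Transform back: $u(x,\tau) = e^{2\tau}w(x,\tau)$.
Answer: $u(x, \tau) = - \tau e^{2 \tau} + 2 x e^{2 \tau}$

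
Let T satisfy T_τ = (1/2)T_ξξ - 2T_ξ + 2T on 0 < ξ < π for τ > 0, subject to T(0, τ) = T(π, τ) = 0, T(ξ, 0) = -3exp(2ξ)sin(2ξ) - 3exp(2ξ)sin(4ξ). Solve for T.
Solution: Substitute T = exp(2ξ)u.
Then T_ξ = exp(2ξ)(u_ξ + 2u), T_ξξ = exp(2ξ)(u_ξξ + 4u_ξ + 4u), T_τ = exp(2ξ)u_τ; substituting and dividing by exp(2ξ), the lower-order terms cancel: u_τ = (1/2)u_ξξ (standard heat equation).
Data for u: u(ξ,0) = exp(-2ξ)T(ξ,0) = -3sin(2ξ) - 3sin(4ξ). The boundary conditions carry over: u(0,τ) = u(π,τ) = 0.
Separating variables: u = Σ c_n exp(-n²τ/2) sin(nξ). From u(ξ,0) = -3sin(2ξ) - 3sin(4ξ): c_2=-3, c_4=-3.
So u(ξ,τ) = -3exp(-2τ)sin(2ξ) - 3exp(-8τ)sin(4ξ), and T(ξ,τ) = exp(2ξ)u(ξ,τ).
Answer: T(ξ, τ) = -3exp(2ξ)exp(-2τ)sin(2ξ) - 3exp(2ξ)exp(-8τ)sin(4ξ)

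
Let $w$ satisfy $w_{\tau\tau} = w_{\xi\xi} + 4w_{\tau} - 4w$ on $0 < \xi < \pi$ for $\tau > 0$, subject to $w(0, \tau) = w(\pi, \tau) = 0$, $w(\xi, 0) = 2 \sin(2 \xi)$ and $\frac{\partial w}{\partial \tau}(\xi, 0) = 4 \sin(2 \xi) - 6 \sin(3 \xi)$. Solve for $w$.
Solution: Substitute $w = e^{2\tau}u$.
Then $w_{\tau} = e^{2\tau}(u_{\tau} + 2u)$, $w_{\tau\tau} = e^{2\tau}(u_{\tau\tau} + 4u_{\tau} + 4u)$, $w_{\xi\xi} = e^{2\tau}u_{\xi\xi}$; substituting and dividing by $e^{2\tau}$, the lower-order terms cancel: $u_{\tau\tau} = u_{\xi\xi}$ (standard wave equation).
Data for $u$: $u(\xi,0) = w(\xi,0) = 2 \sin(2 \xi)$; $u_{\tau}(\xi,0) = w_{\tau}(\xi,0) - 2w(\xi,0) = -6 \sin(3 \xi)$. The boundary conditions carry over: $u(0,\tau) = u(\pi,\tau) = 0$.
Separating variables: $u = \sum [A_n \cos(\omega_n \tau) + B_n \sin(\omega_n \tau)] \sin(n\xi)$, $\omega_n = n$. From ICs ($B_n$ = velocity coefficient / $\omega_n$): $A_2=2, B_3=-2$.
So $u(\xi,\tau) = 2 \sin(2 \xi) \cos(2 \tau) - 2 \sin(3 \xi) \sin(3 \tau)$, and $w(\xi,\tau) = e^{2\tau}u(\xi,\tau)$.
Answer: $w(\xi, \tau) = -2 e^{2 \tau} \sin(3 \tau) \sin(3 \xi) + 2 e^{2 \tau} \sin(2 \xi) \cos(2 \tau)$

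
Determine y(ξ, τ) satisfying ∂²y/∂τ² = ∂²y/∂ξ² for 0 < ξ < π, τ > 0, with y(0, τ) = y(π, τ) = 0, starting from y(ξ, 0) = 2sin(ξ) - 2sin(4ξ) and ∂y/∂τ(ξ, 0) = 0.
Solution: Using separation of variables y = X(ξ)T(τ):
Eigenfunctions: sin(nξ), n = 1, 2, 3, ...
General solution: y(ξ, τ) = Σ [A_n cos(n τ) + B_n sin(n τ)] sin(nξ)
From y(ξ,0) = 2sin(ξ) - 2sin(4ξ): A_1=2, A_4=-2. From y_τ(ξ,0) = 0: all B_n = 0.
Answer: y(ξ, τ) = 2sin(ξ)cos(τ) - 2sin(4ξ)cos(4τ)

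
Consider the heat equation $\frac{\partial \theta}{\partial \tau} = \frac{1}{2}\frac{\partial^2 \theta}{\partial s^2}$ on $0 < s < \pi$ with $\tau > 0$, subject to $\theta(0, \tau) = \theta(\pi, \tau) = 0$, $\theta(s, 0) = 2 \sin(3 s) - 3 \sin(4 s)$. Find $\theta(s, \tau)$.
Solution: Separating variables: $\theta = \sum c_n e^{-n^2\tau/2} \sin(ns)$. From $\theta(s,0) = 2 \sin(3 s) - 3 \sin(4 s)$: $c_3=2, c_4=-3$.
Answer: $\theta(s, \tau) = -3 e^{-8 \tau} \sin(4 s) + 2 e^{-9 \tau/2} \sin(3 s)$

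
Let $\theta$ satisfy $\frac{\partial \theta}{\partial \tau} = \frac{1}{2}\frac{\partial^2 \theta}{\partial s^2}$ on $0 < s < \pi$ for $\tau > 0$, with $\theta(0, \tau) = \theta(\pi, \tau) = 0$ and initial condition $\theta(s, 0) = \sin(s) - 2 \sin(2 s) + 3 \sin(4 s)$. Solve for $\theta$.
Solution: Using separation of variables $\theta = X(s)G(\tau)$:
Eigenfunctions: $\sin(ns)$, $n = 1, 2, 3, \ldots$
General solution: $\theta(s, \tau) = \sum c_n \sin(ns) e^{-n^2 \tau/2}$
Matching $\theta(s,0) = \sin(s) - 2 \sin(2 s) + 3 \sin(4 s)$ term by term: $c_1=1, c_2=-2, c_4=3$.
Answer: $\theta(s, \tau) = -2 e^{-2 \tau} \sin(2 s) + 3 e^{-8 \tau} \sin(4 s) + e^{-\tau/2} \sin(s)$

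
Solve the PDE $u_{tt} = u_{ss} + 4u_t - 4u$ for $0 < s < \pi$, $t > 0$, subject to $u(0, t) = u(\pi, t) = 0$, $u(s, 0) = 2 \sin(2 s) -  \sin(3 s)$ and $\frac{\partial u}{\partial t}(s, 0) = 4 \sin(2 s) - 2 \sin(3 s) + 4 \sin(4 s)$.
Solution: Substitute $u = e^{2t}w$, i.e. $w = e^{-2t}u$.
By the product rule, $u_t = e^{2t}(w_t + 2w)$, $u_{tt} = e^{2t}(w_{tt} + 4w_t + 4w)$, $u_{ss} = e^{2t}w_{ss}$.
Substituting into the PDE and dividing by $e^{2t}$: $w_{tt} + 4w_t + 4w = w_{ss} + 4(w_t + 2w) - 4w$.
The lower-order terms cancel, leaving the standard wave equation $w_{tt} = w_{ss}$.
Initial data for $w$: $w(s,0) = u(s,0) = 2 \sin(2 s) - \sin(3 s)$; $w_t(s,0) = u_t(s,0) - 2u(s,0) = 4 \sin(4 s)$. The boundary conditions carry over: $w(0,t) = w(\pi,t) = 0$.
Solve for $w$:
  Using separation of variables $w = X(s)T(t)$:
  Eigenfunctions: $\sin(ns)$, $n = 1, 2, 3, \ldots$
  General solution: $w(s, t) = \sum [A_n \cos(n t) + B_n \sin(n t)] \sin(ns)$
  From $w(s,0) = 2 \sin(2 s) - \sin(3 s)$: $A_2=2, A_3=-1$. From $w_t(s,0) = 4 \sin(4 s)$, using $w_t(s,0) = \sum \omega_n B_n \sin(ns)$ with $\omega_n = n$: $B_4 = 4/4 = 1$.
Hence $w(s,t) = 2 \sin(2 s) \cos(2 t) - \sin(3 s) \cos(3 t) + \sin(4 s) \sin(4 t)$.
Transform back: $u(s,t) = e^{2t}w(s,t)$.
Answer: $u(s, t) = 2 e^{2 t} \sin(2 s) \cos(2 t) -  e^{2 t} \sin(3 s) \cos(3 t) + e^{2 t} \sin(4 s) \sin(4 t)$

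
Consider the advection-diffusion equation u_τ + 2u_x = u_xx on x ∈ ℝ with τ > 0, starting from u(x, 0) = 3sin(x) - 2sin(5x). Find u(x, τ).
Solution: Change to a moving frame: let η = x - 2τ, σ = τ and write u(x,τ) = w(η,σ).
By the chain rule u_τ = w_σ - 2w_η, u_x = w_η, u_xx = w_ηη.
Then u_τ + 2u_x = w_σ: the advection term cancels and the PDE becomes the heat equation w_σ = w_ηη on η ∈ ℝ.
Initial data: w(η,0) = u(η,0) = 3sin(η) - 2sin(5η).
On η ∈ ℝ each mode satisfies (sin(nη))″ = -n² sin(nη), so exp(-n²σ) sin(nη) solves the heat equation; by superposition w(η,σ) = Σ c_n exp(-n²σ) sin(nη).
Reading off the coefficients: c_1=3, c_5=-2, so w(η,σ) = 3exp(-σ)sin(η) - 2exp(-25σ)sin(5η).
Substituting back η = x - 2τ, σ = τ: u(x,τ) = w(x - 2τ, τ).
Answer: u(x, τ) = 3exp(-τ)sin(x - 2τ) - 2exp(-25τ)sin(5x - 10τ)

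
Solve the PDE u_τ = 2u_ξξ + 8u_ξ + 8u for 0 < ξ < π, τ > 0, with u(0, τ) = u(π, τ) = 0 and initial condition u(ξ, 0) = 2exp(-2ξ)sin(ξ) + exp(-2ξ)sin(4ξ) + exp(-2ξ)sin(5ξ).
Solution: Substitute u = exp(-2ξ)w, i.e. w = exp(2ξ)u.
By the product rule, u_ξ = exp(-2ξ)(w_ξ - 2w), u_ξξ = exp(-2ξ)(w_ξξ - 4w_ξ + 4w), u_τ = exp(-2ξ)w_τ.
Substituting into the PDE and dividing by exp(-2ξ): w_τ = 2(w_ξξ - 4w_ξ + 4w) + 8(w_ξ - 2w) + 8w.
The lower-order terms cancel, leaving the standard heat equation w_τ = 2w_ξξ.
Initial data for w: w(ξ,0) = exp(2ξ)u(ξ,0) = 2sin(ξ) + sin(4ξ) + sin(5ξ). The boundary conditions carry over: w(0,τ) = w(π,τ) = 0.
Solve for w:
  Using separation of variables w = X(ξ)T(τ):
  Eigenfunctions: sin(nξ), n = 1, 2, 3, ...
  General solution: w(ξ, τ) = Σ c_n sin(nξ) exp(-2n² τ)
  Matching w(ξ,0) = 2sin(ξ) + sin(4ξ) + sin(5ξ) term by term: c_1=2, c_4=1, c_5=1.
Hence w(ξ,τ) = 2exp(-2τ)sin(ξ) + exp(-32τ)sin(4ξ) + exp(-50τ)sin(5ξ).
Transform back: u(ξ,τ) = exp(-2ξ)w(ξ,τ).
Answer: u(ξ, τ) = 2exp(-2ξ)exp(-2τ)sin(ξ) + exp(-2ξ)exp(-32τ)sin(4ξ) + exp(-2ξ)exp(-50τ)sin(5ξ)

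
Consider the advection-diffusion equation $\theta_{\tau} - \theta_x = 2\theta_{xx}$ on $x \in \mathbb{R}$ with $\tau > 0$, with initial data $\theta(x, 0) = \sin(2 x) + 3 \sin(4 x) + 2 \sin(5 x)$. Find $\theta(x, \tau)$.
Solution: Moving frame: $\eta = x + \tau$, $\sigma = \tau$, $\theta = u(\eta,\sigma)$, so $\theta_{\tau} = u_{\sigma} + u_{\eta}$ and $\theta_{xx} = u_{\eta\eta}$.
Hence $\theta_{\tau} - \theta_x = u_{\sigma}$ and the PDE becomes the heat equation $u_{\sigma} = 2u_{\eta\eta}$ on $\eta \in \mathbb{R}$.
Initial data: $u(\eta,0) = \theta(\eta,0) = \sin(2 \eta) + 3 \sin(4 \eta) + 2 \sin(5 \eta)$. Each mode $\sin(n\eta)$ decays as $e^{-2n^2\sigma}$ on $\mathbb{R}$, so $u(\eta,\sigma) = \sum c_n e^{-2n^2\sigma} \sin(n\eta)$ with $c_2=1, c_4=3, c_5=2$: $u(\eta,\sigma) = e^{-8 \sigma} \sin(2 \eta) + 3 e^{-32 \sigma} \sin(4 \eta) + 2 e^{-50 \sigma} \sin(5 \eta)$.
Substituting back: $\theta(x,\tau) = u(x + \tau, \tau)$.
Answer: $\theta(x, \tau) = e^{-8 \tau} \sin(2 \tau + 2 x) + 3 e^{-32 \tau} \sin(4 \tau + 4 x) + 2 e^{-50 \tau} \sin(5 \tau + 5 x)$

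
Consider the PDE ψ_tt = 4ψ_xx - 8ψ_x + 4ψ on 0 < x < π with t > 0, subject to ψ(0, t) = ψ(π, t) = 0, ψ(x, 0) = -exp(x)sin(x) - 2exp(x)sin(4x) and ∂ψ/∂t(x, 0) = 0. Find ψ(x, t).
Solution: Substitute ψ = exp(x)u, i.e. u = exp(-x)ψ.
By the product rule, ψ_x = exp(x)(u_x + u), ψ_xx = exp(x)(u_xx + 2u_x + u), ψ_tt = exp(x)u_tt.
Substituting into the PDE and dividing by exp(x): u_tt = 4(u_xx + 2u_x + u) - 8(u_x + u) + 4u.
The lower-order terms cancel, leaving the standard wave equation u_tt = 4u_xx.
Initial data for u: u(x,0) = exp(-x)ψ(x,0) = -sin(x) - 2sin(4x); u_t(x,0) = exp(-x)ψ_t(x,0) = 0. The boundary conditions carry over: u(0,t) = u(π,t) = 0.
Solve for u:
  Using separation of variables u = X(x)T(t):
  Eigenfunctions: sin(nx), n = 1, 2, 3, ...
  General solution: u(x, t) = Σ [A_n cos(2n t) + B_n sin(2n t)] sin(nx)
  From u(x,0) = -sin(x) - 2sin(4x): A_1=-1, A_4=-2. From u_t(x,0) = 0: all B_n = 0.
Hence u(x,t) = -sin(x)cos(2t) - 2sin(4x)cos(8t).
Transform back: ψ(x,t) = exp(x)u(x,t).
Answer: ψ(x, t) = -exp(x)sin(x)cos(2t) - 2exp(x)sin(4x)cos(8t)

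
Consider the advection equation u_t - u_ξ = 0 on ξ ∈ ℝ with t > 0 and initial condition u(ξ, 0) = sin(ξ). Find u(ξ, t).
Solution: By method of characteristics (waves move left with speed 1):
Along characteristics ξ + t = const, u is constant, so u(ξ,t) = f(ξ + t) with f = u(·, 0).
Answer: u(ξ, t) = sin(t + ξ)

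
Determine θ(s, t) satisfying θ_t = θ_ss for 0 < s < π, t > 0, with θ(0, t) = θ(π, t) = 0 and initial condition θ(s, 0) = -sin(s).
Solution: Using separation of variables θ = X(s)G(t):
Eigenfunctions: sin(ns), n = 1, 2, 3, ...
General solution: θ(s, t) = Σ c_n sin(ns) exp(-n² t)
Matching θ(s,0) = -sin(s) term by term: c_1=-1.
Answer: θ(s, t) = -exp(-t)sin(s)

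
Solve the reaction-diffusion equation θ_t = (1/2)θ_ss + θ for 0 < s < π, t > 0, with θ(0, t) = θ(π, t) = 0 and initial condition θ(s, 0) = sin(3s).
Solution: Substitute θ = exp(t)u, i.e. u = exp(-t)θ.
By the product rule, θ_t = exp(t)(u_t + u), θ_ss = exp(t)u_ss.
Substituting into the PDE and dividing by exp(t): u_t + u = (1/2)u_ss + u.
The lower-order terms cancel, leaving the standard heat equation u_t = (1/2)u_ss.
Initial data for u: u(s,0) = θ(s,0) = sin(3s). The boundary conditions carry over: u(0,t) = u(π,t) = 0.
Solve for u:
  Using separation of variables u = X(s)G(t):
  Eigenfunctions: sin(ns), n = 1, 2, 3, ...
  General solution: u(s, t) = Σ c_n sin(ns) exp(-n² t/2)
  Matching u(s,0) = sin(3s) term by term: c_3=1.
Hence u(s,t) = exp(-9t/2)sin(3s).
Transform back: θ(s,t) = exp(t)u(s,t).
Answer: θ(s, t) = exp(-7t/2)sin(3s)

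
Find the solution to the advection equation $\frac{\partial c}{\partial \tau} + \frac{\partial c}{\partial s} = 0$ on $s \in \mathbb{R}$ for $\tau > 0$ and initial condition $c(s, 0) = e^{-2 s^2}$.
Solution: By characteristics ($ds/d\tau = 1$), $c(s,\tau) = f(s - \tau)$ with $f = c( \cdot , 0)$.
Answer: $c(s, \tau) = e^{-2 (-\tau + s)^2}$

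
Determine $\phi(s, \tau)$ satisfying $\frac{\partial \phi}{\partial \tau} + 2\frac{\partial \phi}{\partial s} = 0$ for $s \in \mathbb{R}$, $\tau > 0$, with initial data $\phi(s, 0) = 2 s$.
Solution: By characteristics ($ds/d\tau = 2$), $\phi(s,\tau) = f(s - 2\tau)$ with $f = \phi( \cdot , 0)$.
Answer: $\phi(s, \tau) = -4 \tau + 2 s$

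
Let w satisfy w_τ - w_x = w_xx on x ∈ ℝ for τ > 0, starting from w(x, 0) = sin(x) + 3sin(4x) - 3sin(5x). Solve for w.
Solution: Change to a moving frame: let η = x + τ, σ = τ and write w(x,τ) = u(η,σ).
By the chain rule w_τ = u_σ + u_η, w_x = u_η, w_xx = u_ηη.
Then w_τ - w_x = u_σ: the advection term cancels and the PDE becomes the heat equation u_σ = u_ηη on η ∈ ℝ.
Initial data: u(η,0) = w(η,0) = sin(η) + 3sin(4η) - 3sin(5η).
On η ∈ ℝ each mode satisfies (sin(nη))″ = -n² sin(nη), so exp(-n²σ) sin(nη) solves the heat equation; by superposition u(η,σ) = Σ c_n exp(-n²σ) sin(nη).
Reading off the coefficients: c_1=1, c_4=3, c_5=-3, so u(η,σ) = exp(-σ)sin(η) + 3exp(-16σ)sin(4η) - 3exp(-25σ)sin(5η).
Substituting back η = x + τ, σ = τ: w(x,τ) = u(x + τ, τ).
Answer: w(x, τ) = exp(-τ)sin(x + τ) + 3exp(-16τ)sin(4x + 4τ) - 3exp(-25τ)sin(5x + 5τ)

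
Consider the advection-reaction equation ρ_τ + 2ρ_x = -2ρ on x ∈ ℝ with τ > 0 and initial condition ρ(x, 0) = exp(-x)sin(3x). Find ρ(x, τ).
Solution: Substitute ρ = exp(-x)u.
Then ρ_x = exp(-x)(u_x - u), ρ_τ = exp(-x)u_τ; substituting and dividing by exp(-x), the lower-order terms cancel: u_τ + 2u_x = 0 (standard advection equation).
Data for u: u(x,0) = exp(x)ρ(x,0) = sin(3x).
By characteristics (dx/dτ = 2), u(x,τ) = f(x - 2τ) with f = u(·, 0).
So u(x,τ) = sin(3x - 6τ), and ρ(x,τ) = exp(-x)u(x,τ).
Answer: ρ(x, τ) = exp(-x)sin(3x - 6τ)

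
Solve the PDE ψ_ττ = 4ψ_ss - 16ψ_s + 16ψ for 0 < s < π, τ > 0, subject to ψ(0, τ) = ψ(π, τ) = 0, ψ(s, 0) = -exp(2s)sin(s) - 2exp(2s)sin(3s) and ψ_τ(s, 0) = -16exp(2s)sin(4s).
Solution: Substitute ψ = exp(2s)u.
Then ψ_s = exp(2s)(u_s + 2u), ψ_ss = exp(2s)(u_ss + 4u_s + 4u), ψ_ττ = exp(2s)u_ττ; substituting and dividing by exp(2s), the lower-order terms cancel: u_ττ = 4u_ss (standard wave equation).
Data for u: u(s,0) = exp(-2s)ψ(s,0) = -sin(s) - 2sin(3s); u_τ(s,0) = exp(-2s)ψ_τ(s,0) = -16sin(4s). The boundary conditions carry over: u(0,τ) = u(π,τ) = 0.
Separating variables: u = Σ [A_n cos(ω_n τ) + B_n sin(ω_n τ)] sin(ns), ω_n = 2n. From ICs (B_n = velocity coefficient / ω_n): A_1=-1, A_3=-2, B_4=-2.
So u(s,τ) = -sin(s)cos(2τ) - 2sin(3s)cos(6τ) - 2sin(4s)sin(8τ), and ψ(s,τ) = exp(2s)u(s,τ).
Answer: ψ(s, τ) = -exp(2s)sin(s)cos(2τ) - 2exp(2s)sin(3s)cos(6τ) - 2exp(2s)sin(4s)sin(8τ)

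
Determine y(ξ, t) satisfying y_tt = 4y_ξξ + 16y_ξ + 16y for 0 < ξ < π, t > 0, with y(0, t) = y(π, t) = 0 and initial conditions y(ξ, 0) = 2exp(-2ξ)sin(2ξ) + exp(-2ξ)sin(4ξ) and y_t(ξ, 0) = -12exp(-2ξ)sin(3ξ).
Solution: Substitute y = exp(-2ξ)u.
Then y_ξ = exp(-2ξ)(u_ξ - 2u), y_ξξ = exp(-2ξ)(u_ξξ - 4u_ξ + 4u), y_tt = exp(-2ξ)u_tt; substituting and dividing by exp(-2ξ), the lower-order terms cancel: u_tt = 4u_ξξ (standard wave equation).
Data for u: u(ξ,0) = exp(2ξ)y(ξ,0) = 2sin(2ξ) + sin(4ξ); u_t(ξ,0) = exp(2ξ)y_t(ξ,0) = -12sin(3ξ). The boundary conditions carry over: u(0,t) = u(π,t) = 0.
Separating variables: u = Σ [A_n cos(ω_n t) + B_n sin(ω_n t)] sin(nξ), ω_n = 2n. From ICs (B_n = velocity coefficient / ω_n): A_2=2, A_4=1, B_3=-2.
So u(ξ,t) = -2sin(6t)sin(3ξ) + 2sin(2ξ)cos(4t) + sin(4ξ)cos(8t), and y(ξ,t) = exp(-2ξ)u(ξ,t).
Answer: y(ξ, t) = -2exp(-2ξ)sin(6t)sin(3ξ) + 2exp(-2ξ)sin(2ξ)cos(4t) + exp(-2ξ)sin(4ξ)cos(8t)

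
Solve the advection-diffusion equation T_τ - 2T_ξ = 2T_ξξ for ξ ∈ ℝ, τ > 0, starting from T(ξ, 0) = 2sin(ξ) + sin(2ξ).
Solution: Moving frame: η = ξ + 2τ, σ = τ, T = u(η,σ), so T_τ = u_σ + 2u_η and T_ξξ = u_ηη.
Hence T_τ - 2T_ξ = u_σ and the PDE becomes the heat equation u_σ = 2u_ηη on η ∈ ℝ.
Initial data: u(η,0) = T(η,0) = 2sin(η) + sin(2η). Each mode sin(nη) decays as exp(-2n²σ) on ℝ, so u(η,σ) = Σ c_n exp(-2n²σ) sin(nη) with c_1=2, c_2=1: u(η,σ) = 2exp(-2σ)sin(η) + exp(-8σ)sin(2η).
Substituting back: T(ξ,τ) = u(ξ + 2τ, τ).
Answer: T(ξ, τ) = 2exp(-2τ)sin(ξ + 2τ) + exp(-8τ)sin(2ξ + 4τ)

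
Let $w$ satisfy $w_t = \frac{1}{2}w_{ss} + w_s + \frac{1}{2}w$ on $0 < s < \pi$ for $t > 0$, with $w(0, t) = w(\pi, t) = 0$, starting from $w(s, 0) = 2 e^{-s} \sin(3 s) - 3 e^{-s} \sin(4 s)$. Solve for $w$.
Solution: Substitute $w = e^{-s}u$, i.e. $u = e^{s}w$.
By the product rule, $w_s = e^{-s}(u_s - u)$, $w_{ss} = e^{-s}(u_{ss} - 2u_s + u)$, $w_t = e^{-s}u_t$.
Substituting into the PDE and dividing by $e^{-s}$: $u_t = \frac{1}{2}(u_{ss} - 2u_s + u) + (u_s - u) + \frac{1}{2}u$.
The lower-order terms cancel, leaving the standard heat equation $u_t = \frac{1}{2}u_{ss}$.
Initial data for $u$: $u(s,0) = e^{s}w(s,0) = 2 \sin(3 s) - 3 \sin(4 s)$. The boundary conditions carry over: $u(0,t) = u(\pi,t) = 0$.
Solve for $u$:
  Using separation of variables $u = X(s)T(t)$:
  Eigenfunctions: $\sin(ns)$, $n = 1, 2, 3, \ldots$
  General solution: $u(s, t) = \sum c_n \sin(ns) e^{-n^2 t/2}$
  Matching $u(s,0) = 2 \sin(3 s) - 3 \sin(4 s)$ term by term: $c_3=2, c_4=-3$.
Hence $u(s,t) = -3 e^{-8 t} \sin(4 s) + 2 e^{-9 t/2} \sin(3 s)$.
Transform back: $w(s,t) = e^{-s}u(s,t)$.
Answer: $w(s, t) = -3 e^{-s} e^{-8 t} \sin(4 s) + 2 e^{-s} e^{-9 t/2} \sin(3 s)$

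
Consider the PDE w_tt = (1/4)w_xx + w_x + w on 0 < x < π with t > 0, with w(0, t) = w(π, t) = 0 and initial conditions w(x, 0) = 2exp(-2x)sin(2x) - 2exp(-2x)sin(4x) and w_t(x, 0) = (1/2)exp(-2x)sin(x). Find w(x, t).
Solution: Substitute w = exp(-2x)u, i.e. u = exp(2x)w.
By the product rule, w_x = exp(-2x)(u_x - 2u), w_xx = exp(-2x)(u_xx - 4u_x + 4u), w_tt = exp(-2x)u_tt.
Substituting into the PDE and dividing by exp(-2x): u_tt = (1/4)(u_xx - 4u_x + 4u) + (u_x - 2u) + u.
The lower-order terms cancel, leaving the standard wave equation u_tt = (1/4)u_xx.
Initial data for u: u(x,0) = exp(2x)w(x,0) = 2sin(2x) - 2sin(4x); u_t(x,0) = exp(2x)w_t(x,0) = (1/2)sin(x). The boundary conditions carry over: u(0,t) = u(π,t) = 0.
Solve for u:
  Using separation of variables u = X(x)T(t):
  Eigenfunctions: sin(nx), n = 1, 2, 3, ...
  General solution: u(x, t) = Σ [A_n cos(n t/2) + B_n sin(n t/2)] sin(nx)
  From u(x,0) = 2sin(2x) - 2sin(4x): A_2=2, A_4=-2. From u_t(x,0) = (1/2)sin(x), using u_t(x,0) = Σ ω_n B_n sin(nx) with ω_n = n/2: B_1 = (1/2)/(1/2) = 1.
Hence u(x,t) = sin(t/2)sin(x) + 2sin(2x)cos(t) - 2sin(4x)cos(2t).
Transform back: w(x,t) = exp(-2x)u(x,t).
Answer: w(x, t) = exp(-2x)sin(t/2)sin(x) + 2exp(-2x)sin(2x)cos(t) - 2exp(-2x)sin(4x)cos(2t)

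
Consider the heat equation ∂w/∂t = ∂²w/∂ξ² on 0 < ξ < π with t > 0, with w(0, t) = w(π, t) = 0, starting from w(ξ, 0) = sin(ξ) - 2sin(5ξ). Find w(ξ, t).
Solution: Using separation of variables w = X(ξ)T(t):
Eigenfunctions: sin(nξ), n = 1, 2, 3, ...
General solution: w(ξ, t) = Σ c_n sin(nξ) exp(-n² t)
Matching w(ξ,0) = sin(ξ) - 2sin(5ξ) term by term: c_1=1, c_5=-2.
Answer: w(ξ, t) = exp(-t)sin(ξ) - 2exp(-25t)sin(5ξ)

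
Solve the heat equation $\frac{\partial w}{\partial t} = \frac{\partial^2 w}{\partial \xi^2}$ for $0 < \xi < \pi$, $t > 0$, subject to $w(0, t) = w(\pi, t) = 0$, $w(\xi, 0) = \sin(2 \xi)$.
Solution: Separating variables: $w = \sum c_n e^{-n^2t} \sin(n\xi)$. From $w(\xi,0) = \sin(2 \xi)$: $c_2=1$.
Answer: $w(\xi, t) = e^{-4 t} \sin(2 \xi)$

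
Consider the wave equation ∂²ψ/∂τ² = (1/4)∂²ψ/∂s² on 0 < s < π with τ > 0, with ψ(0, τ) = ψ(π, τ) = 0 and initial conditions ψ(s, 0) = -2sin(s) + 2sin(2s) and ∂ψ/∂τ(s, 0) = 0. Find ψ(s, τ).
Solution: Separating variables: ψ = Σ [A_n cos(ω_n τ) + B_n sin(ω_n τ)] sin(ns), ω_n = n/2. From ICs: A_1=-2, A_2=2.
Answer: ψ(s, τ) = -2sin(s)cos(τ/2) + 2sin(2s)cos(τ)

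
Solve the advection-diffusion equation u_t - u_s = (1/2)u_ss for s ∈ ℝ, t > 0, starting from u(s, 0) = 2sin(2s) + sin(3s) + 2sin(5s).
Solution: Change to a moving frame: let η = s + t, σ = t and write u(s,t) = w(η,σ).
By the chain rule u_t = w_σ + w_η, u_s = w_η, u_ss = w_ηη.
Then u_t - u_s = w_σ: the advection term cancels and the PDE becomes the heat equation w_σ = (1/2)w_ηη on η ∈ ℝ.
Initial data: w(η,0) = u(η,0) = 2sin(2η) + sin(3η) + 2sin(5η).
On η ∈ ℝ each mode satisfies (sin(nη))″ = -n² sin(nη), so exp(-n²σ/2) sin(nη) solves the heat equation; by superposition w(η,σ) = Σ c_n exp(-n²σ/2) sin(nη).
Reading off the coefficients: c_2=2, c_3=1, c_5=2, so w(η,σ) = 2exp(-2σ)sin(2η) + exp(-9σ/2)sin(3η) + 2exp(-25σ/2)sin(5η).
Substituting back η = s + t, σ = t: u(s,t) = w(s + t, t).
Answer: u(s, t) = 2exp(-2t)sin(2s + 2t) + exp(-9t/2)sin(3s + 3t) + 2exp(-25t/2)sin(5s + 5t)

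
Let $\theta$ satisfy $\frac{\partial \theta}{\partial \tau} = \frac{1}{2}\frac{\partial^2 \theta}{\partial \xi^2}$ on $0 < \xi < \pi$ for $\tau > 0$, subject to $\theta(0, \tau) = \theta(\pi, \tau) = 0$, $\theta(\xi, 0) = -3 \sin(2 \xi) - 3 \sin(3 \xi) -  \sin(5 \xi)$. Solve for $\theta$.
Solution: Using separation of variables $\theta = X(\xi)G(\tau)$:
Eigenfunctions: $\sin(n\xi)$, $n = 1, 2, 3, \ldots$
General solution: $\theta(\xi, \tau) = \sum c_n \sin(n\xi) e^{-n^2 \tau/2}$
Matching $\theta(\xi,0) = -3 \sin(2 \xi) - 3 \sin(3 \xi) - \sin(5 \xi)$ term by term: $c_2=-3, c_3=-3, c_5=-1$.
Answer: $\theta(\xi, \tau) = -3 e^{-2 \tau} \sin(2 \xi) - 3 e^{-9 \tau/2} \sin(3 \xi) -  e^{-25 \tau/2} \sin(5 \xi)$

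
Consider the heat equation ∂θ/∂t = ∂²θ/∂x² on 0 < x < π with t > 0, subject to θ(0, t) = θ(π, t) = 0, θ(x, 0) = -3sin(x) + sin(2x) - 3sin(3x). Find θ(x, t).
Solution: Using separation of variables θ = X(x)G(t):
Eigenfunctions: sin(nx), n = 1, 2, 3, ...
General solution: θ(x, t) = Σ c_n sin(nx) exp(-n² t)
Matching θ(x,0) = -3sin(x) + sin(2x) - 3sin(3x) term by term: c_1=-3, c_2=1, c_3=-3.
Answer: θ(x, t) = -3exp(-t)sin(x) + exp(-4t)sin(2x) - 3exp(-9t)sin(3x)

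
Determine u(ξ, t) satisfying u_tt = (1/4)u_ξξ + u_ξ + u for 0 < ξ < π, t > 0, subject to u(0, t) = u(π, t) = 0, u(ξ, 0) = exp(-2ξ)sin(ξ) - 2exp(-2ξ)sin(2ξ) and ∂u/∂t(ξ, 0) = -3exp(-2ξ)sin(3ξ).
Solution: Substitute u = exp(-2ξ)w.
Then u_ξ = exp(-2ξ)(w_ξ - 2w), u_ξξ = exp(-2ξ)(w_ξξ - 4w_ξ + 4w), u_tt = exp(-2ξ)w_tt; substituting and dividing by exp(-2ξ), the lower-order terms cancel: w_tt = (1/4)w_ξξ (standard wave equation).
Data for w: w(ξ,0) = exp(2ξ)u(ξ,0) = sin(ξ) - 2sin(2ξ); w_t(ξ,0) = exp(2ξ)u_t(ξ,0) = -3sin(3ξ). The boundary conditions carry over: w(0,t) = w(π,t) = 0.
Separating variables: w = Σ [A_n cos(ω_n t) + B_n sin(ω_n t)] sin(nξ), ω_n = n/2. From ICs (B_n = velocity coefficient / ω_n): A_1=1, A_2=-2, B_3=-2.
So w(ξ,t) = -2sin(3t/2)sin(3ξ) + sin(ξ)cos(t/2) - 2sin(2ξ)cos(t), and u(ξ,t) = exp(-2ξ)w(ξ,t).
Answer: u(ξ, t) = -2exp(-2ξ)sin(3t/2)sin(3ξ) + exp(-2ξ)sin(ξ)cos(t/2) - 2exp(-2ξ)sin(2ξ)cos(t)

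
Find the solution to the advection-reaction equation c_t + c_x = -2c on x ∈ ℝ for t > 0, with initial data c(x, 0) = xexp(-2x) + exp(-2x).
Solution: Substitute c = exp(-2x)u, i.e. u = exp(2x)c.
By the product rule, c_x = exp(-2x)(u_x - 2u), c_t = exp(-2x)u_t.
Substituting into the PDE and dividing by exp(-2x): u_t + (u_x - 2u) = -2u.
The lower-order terms cancel, leaving the standard advection equation u_t + u_x = 0.
Initial data for u: u(x,0) = exp(2x)c(x,0) = x + 1.
Solve for u:
  By method of characteristics (waves move right with speed 1):
  Along characteristics x - t = const, u is constant, so u(x,t) = f(x - t) with f = u(·, 0).
Hence u(x,t) = -t + x + 1.
Transform back: c(x,t) = exp(-2x)u(x,t).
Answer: c(x, t) = -texp(-2x) + xexp(-2x) + exp(-2x)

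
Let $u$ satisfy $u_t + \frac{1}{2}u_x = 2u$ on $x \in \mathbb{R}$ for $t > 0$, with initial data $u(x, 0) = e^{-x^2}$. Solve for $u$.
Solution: Substitute $u = e^{2t}w$, i.e. $w = e^{-2t}u$.
By the product rule, $u_t = e^{2t}(w_t + 2w)$, $u_x = e^{2t}w_x$.
Substituting into the PDE and dividing by $e^{2t}$: $w_t + 2w + \frac{1}{2}w_x = 2w$.
The lower-order terms cancel, leaving the standard advection equation $w_t + \frac{1}{2}w_x = 0$.
Initial data for $w$: $w(x,0) = u(x,0) = e^{-x^2}$.
Solve for $w$:
  By method of characteristics (waves move right with speed 1/2):
  Along characteristics $x - \frac{1}{2}t =$ const, $w$ is constant, so $w(x,t) = f(x - \frac{1}{2}t)$ with $f = w( \cdot , 0)$.
Hence $w(x,t) = e^{-(-t/2 + x)^2}$.
Transform back: $u(x,t) = e^{2t}w(x,t)$.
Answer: $u(x, t) = e^{2 t} e^{-(-t/2 + x)^2}$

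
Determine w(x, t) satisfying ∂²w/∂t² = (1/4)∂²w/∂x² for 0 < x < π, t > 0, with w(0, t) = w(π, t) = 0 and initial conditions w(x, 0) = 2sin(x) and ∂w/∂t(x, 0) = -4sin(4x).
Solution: Using separation of variables w = X(x)T(t):
Eigenfunctions: sin(nx), n = 1, 2, 3, ...
General solution: w(x, t) = Σ [A_n cos(n t/2) + B_n sin(n t/2)] sin(nx)
From w(x,0) = 2sin(x): A_1=2. From w_t(x,0) = -4sin(4x), using w_t(x,0) = Σ ω_n B_n sin(nx) with ω_n = n/2: B_4 = (-4)/2 = -2.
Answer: w(x, t) = -2sin(2t)sin(4x) + 2sin(x)cos(t/2)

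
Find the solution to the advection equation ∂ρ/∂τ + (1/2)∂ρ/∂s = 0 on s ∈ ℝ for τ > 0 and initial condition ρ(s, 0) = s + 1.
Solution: By characteristics (ds/dτ = 1/2), ρ(s,τ) = f(s - (1/2)τ) with f = ρ(·, 0).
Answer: ρ(s, τ) = s - (1/2)τ + 1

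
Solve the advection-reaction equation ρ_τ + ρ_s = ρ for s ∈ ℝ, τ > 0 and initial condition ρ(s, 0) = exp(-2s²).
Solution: Substitute ρ = exp(τ)u.
Then ρ_τ = exp(τ)(u_τ + u), ρ_s = exp(τ)u_s; substituting and dividing by exp(τ), the lower-order terms cancel: u_τ + u_s = 0 (standard advection equation).
Data for u: u(s,0) = ρ(s,0) = exp(-2s²).
By characteristics (ds/dτ = 1), u(s,τ) = f(s - τ) with f = u(·, 0).
So u(s,τ) = exp(-2(s - τ)²), and ρ(s,τ) = exp(τ)u(s,τ).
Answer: ρ(s, τ) = exp(τ)exp(-2(s - τ)²)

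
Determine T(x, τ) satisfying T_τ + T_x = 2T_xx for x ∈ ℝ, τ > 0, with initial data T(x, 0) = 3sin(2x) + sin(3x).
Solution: Moving frame: η = x - τ, σ = τ, T = u(η,σ), so T_τ = u_σ - u_η and T_xx = u_ηη.
Hence T_τ + T_x = u_σ and the PDE becomes the heat equation u_σ = 2u_ηη on η ∈ ℝ.
Initial data: u(η,0) = T(η,0) = 3sin(2η) + sin(3η). Each mode sin(nη) decays as exp(-2n²σ) on ℝ, so u(η,σ) = Σ c_n exp(-2n²σ) sin(nη) with c_2=3, c_3=1: u(η,σ) = 3exp(-8σ)sin(2η) + exp(-18σ)sin(3η).
Substituting back: T(x,τ) = u(x - τ, τ).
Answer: T(x, τ) = 3exp(-8τ)sin(2x - 2τ) + exp(-18τ)sin(3x - 3τ)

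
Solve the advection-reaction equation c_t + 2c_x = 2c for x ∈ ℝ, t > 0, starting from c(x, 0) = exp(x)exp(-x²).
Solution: Substitute c = exp(x)u, i.e. u = exp(-x)c.
By the product rule, c_x = exp(x)(u_x + u), c_t = exp(x)u_t.
Substituting into the PDE and dividing by exp(x): u_t + 2(u_x + u) = 2u.
The lower-order terms cancel, leaving the standard advection equation u_t + 2u_x = 0.
Initial data for u: u(x,0) = exp(-x)c(x,0) = exp(-x²).
Solve for u:
  By method of characteristics (waves move right with speed 2):
  Along characteristics x - 2t = const, u is constant, so u(x,t) = f(x - 2t) with f = u(·, 0).
Hence u(x,t) = exp(-(-2t + x)²).
Transform back: c(x,t) = exp(x)u(x,t).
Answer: c(x, t) = exp(x)exp(-(-2t + x)²)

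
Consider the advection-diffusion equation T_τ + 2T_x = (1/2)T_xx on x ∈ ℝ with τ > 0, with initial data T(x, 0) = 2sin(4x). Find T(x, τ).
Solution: Moving frame: η = x - 2τ, σ = τ, T = u(η,σ), so T_τ = u_σ - 2u_η and T_xx = u_ηη.
Hence T_τ + 2T_x = u_σ and the PDE becomes the heat equation u_σ = (1/2)u_ηη on η ∈ ℝ.
Initial data: u(η,0) = T(η,0) = 2sin(4η). Each mode sin(nη) decays as exp(-n²σ/2) on ℝ, so u(η,σ) = Σ c_n exp(-n²σ/2) sin(nη) with c_4=2: u(η,σ) = 2exp(-8σ)sin(4η).
Substituting back: T(x,τ) = u(x - 2τ, τ).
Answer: T(x, τ) = 2exp(-8τ)sin(4x - 8τ)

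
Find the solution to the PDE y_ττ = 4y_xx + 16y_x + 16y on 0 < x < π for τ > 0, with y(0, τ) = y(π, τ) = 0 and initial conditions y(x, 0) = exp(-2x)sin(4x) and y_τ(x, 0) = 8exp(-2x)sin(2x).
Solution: Substitute y = exp(-2x)u, i.e. u = exp(2x)y.
By the product rule, y_x = exp(-2x)(u_x - 2u), y_xx = exp(-2x)(u_xx - 4u_x + 4u), y_ττ = exp(-2x)u_ττ.
Substituting into the PDE and dividing by exp(-2x): u_ττ = 4(u_xx - 4u_x + 4u) + 16(u_x - 2u) + 16u.
The lower-order terms cancel, leaving the standard wave equation u_ττ = 4u_xx.
Initial data for u: u(x,0) = exp(2x)y(x,0) = sin(4x); u_τ(x,0) = exp(2x)y_τ(x,0) = 8sin(2x). The boundary conditions carry over: u(0,τ) = u(π,τ) = 0.
Solve for u:
  Using separation of variables u = X(x)T(τ):
  Eigenfunctions: sin(nx), n = 1, 2, 3, ...
  General solution: u(x, τ) = Σ [A_n cos(2n τ) + B_n sin(2n τ)] sin(nx)
  From u(x,0) = sin(4x): A_4=1. From u_τ(x,0) = 8sin(2x), using u_τ(x,0) = Σ ω_n B_n sin(nx) with ω_n = 2n: B_2 = 8/4 = 2.
Hence u(x,τ) = 2sin(2x)sin(4τ) + sin(4x)cos(8τ).
Transform back: y(x,τ) = exp(-2x)u(x,τ).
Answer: y(x, τ) = 2exp(-2x)sin(2x)sin(4τ) + exp(-2x)sin(4x)cos(8τ)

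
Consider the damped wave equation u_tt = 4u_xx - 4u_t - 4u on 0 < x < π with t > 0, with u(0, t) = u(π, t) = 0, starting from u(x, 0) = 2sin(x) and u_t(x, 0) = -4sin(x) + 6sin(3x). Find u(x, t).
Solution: Substitute u = exp(-2t)w.
Then u_t = exp(-2t)(w_t - 2w), u_tt = exp(-2t)(w_tt - 4w_t + 4w), u_xx = exp(-2t)w_xx; substituting and dividing by exp(-2t), the lower-order terms cancel: w_tt = 4w_xx (standard wave equation).
Data for w: w(x,0) = u(x,0) = 2sin(x); w_t(x,0) = u_t(x,0) + 2u(x,0) = 6sin(3x). The boundary conditions carry over: w(0,t) = w(π,t) = 0.
Separating variables: w = Σ [A_n cos(ω_n t) + B_n sin(ω_n t)] sin(nx), ω_n = 2n. From ICs (B_n = velocity coefficient / ω_n): A_1=2, B_3=1.
So w(x,t) = sin(6t)sin(3x) + 2sin(x)cos(2t), and u(x,t) = exp(-2t)w(x,t).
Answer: u(x, t) = exp(-2t)sin(6t)sin(3x) + 2exp(-2t)sin(x)cos(2t)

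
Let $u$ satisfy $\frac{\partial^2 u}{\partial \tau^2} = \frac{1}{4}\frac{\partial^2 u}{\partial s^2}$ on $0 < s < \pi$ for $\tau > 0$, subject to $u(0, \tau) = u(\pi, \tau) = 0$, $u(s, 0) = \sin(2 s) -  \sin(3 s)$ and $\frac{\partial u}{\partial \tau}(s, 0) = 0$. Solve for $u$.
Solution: Separating variables: $u = \sum [A_n \cos(\omega_n \tau) + B_n \sin(\omega_n \tau)] \sin(ns)$, $\omega_n = n/2$. From ICs: $A_2=1, A_3=-1$.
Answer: $u(s, \tau) = \sin(2 s) \cos(\tau) -  \sin(3 s) \cos(3 \tau/2)$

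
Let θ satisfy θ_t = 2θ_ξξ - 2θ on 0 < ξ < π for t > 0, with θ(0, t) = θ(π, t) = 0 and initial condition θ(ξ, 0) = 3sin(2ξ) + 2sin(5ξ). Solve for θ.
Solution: Substitute θ = exp(-2t)u.
Then θ_t = exp(-2t)(u_t - 2u), θ_ξξ = exp(-2t)u_ξξ; substituting and dividing by exp(-2t), the lower-order terms cancel: u_t = 2u_ξξ (standard heat equation).
Data for u: u(ξ,0) = θ(ξ,0) = 3sin(2ξ) + 2sin(5ξ). The boundary conditions carry over: u(0,t) = u(π,t) = 0.
Separating variables: u = Σ c_n exp(-2n²t) sin(nξ). From u(ξ,0) = 3sin(2ξ) + 2sin(5ξ): c_2=3, c_5=2.
So u(ξ,t) = 3exp(-8t)sin(2ξ) + 2exp(-50t)sin(5ξ), and θ(ξ,t) = exp(-2t)u(ξ,t).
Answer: θ(ξ, t) = 3exp(-10t)sin(2ξ) + 2exp(-52t)sin(5ξ)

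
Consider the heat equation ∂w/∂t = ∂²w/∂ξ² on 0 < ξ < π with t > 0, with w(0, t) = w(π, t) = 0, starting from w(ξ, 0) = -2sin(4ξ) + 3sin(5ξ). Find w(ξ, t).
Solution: Separating variables: w = Σ c_n exp(-n²t) sin(nξ). From w(ξ,0) = -2sin(4ξ) + 3sin(5ξ): c_4=-2, c_5=3.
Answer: w(ξ, t) = -2exp(-16t)sin(4ξ) + 3exp(-25t)sin(5ξ)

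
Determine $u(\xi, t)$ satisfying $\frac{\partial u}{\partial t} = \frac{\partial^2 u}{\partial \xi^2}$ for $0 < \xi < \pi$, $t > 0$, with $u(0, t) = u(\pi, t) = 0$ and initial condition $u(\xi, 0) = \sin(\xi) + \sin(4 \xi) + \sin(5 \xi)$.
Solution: Using separation of variables $u = X(\xi)T(t)$:
Eigenfunctions: $\sin(n\xi)$, $n = 1, 2, 3, \ldots$
General solution: $u(\xi, t) = \sum c_n \sin(n\xi) e^{-n^2 t}$
Matching $u(\xi,0) = \sin(\xi) + \sin(4 \xi) + \sin(5 \xi)$ term by term: $c_1=1, c_4=1, c_5=1$.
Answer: $u(\xi, t) = e^{-t} \sin(\xi) + e^{-16 t} \sin(4 \xi) + e^{-25 t} \sin(5 \xi)$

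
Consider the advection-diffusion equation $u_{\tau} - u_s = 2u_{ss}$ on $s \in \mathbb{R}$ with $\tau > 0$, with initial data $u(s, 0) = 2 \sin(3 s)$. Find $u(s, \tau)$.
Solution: Moving frame: $\eta = s + \tau$, $\sigma = \tau$, $u = w(\eta,\sigma)$, so $u_{\tau} = w_{\sigma} + w_{\eta}$ and $u_{ss} = w_{\eta\eta}$.
Hence $u_{\tau} - u_s = w_{\sigma}$ and the PDE becomes the heat equation $w_{\sigma} = 2w_{\eta\eta}$ on $\eta \in \mathbb{R}$.
Initial data: $w(\eta,0) = u(\eta,0) = 2 \sin(3 \eta)$. Each mode $\sin(n\eta)$ decays as $e^{-2n^2\sigma}$ on $\mathbb{R}$, so $w(\eta,\sigma) = \sum c_n e^{-2n^2\sigma} \sin(n\eta)$ with $c_3=2$: $w(\eta,\sigma) = 2 e^{-18 \sigma} \sin(3 \eta)$.
Substituting back: $u(s,\tau) = w(s + \tau, \tau)$.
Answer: $u(s, \tau) = 2 e^{-18 \tau} \sin(3 \tau + 3 s)$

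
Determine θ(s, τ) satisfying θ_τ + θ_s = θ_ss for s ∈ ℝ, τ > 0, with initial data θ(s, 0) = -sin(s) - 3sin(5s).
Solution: Moving frame: η = s - τ, σ = τ, θ = u(η,σ), so θ_τ = u_σ - u_η and θ_ss = u_ηη.
Hence θ_τ + θ_s = u_σ and the PDE becomes the heat equation u_σ = u_ηη on η ∈ ℝ.
Initial data: u(η,0) = θ(η,0) = -sin(η) - 3sin(5η). Each mode sin(nη) decays as exp(-n²σ) on ℝ, so u(η,σ) = Σ c_n exp(-n²σ) sin(nη) with c_1=-1, c_5=-3: u(η,σ) = -exp(-σ)sin(η) - 3exp(-25σ)sin(5η).
Substituting back: θ(s,τ) = u(s - τ, τ).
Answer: θ(s, τ) = -exp(-τ)sin(s - τ) - 3exp(-25τ)sin(5s - 5τ)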